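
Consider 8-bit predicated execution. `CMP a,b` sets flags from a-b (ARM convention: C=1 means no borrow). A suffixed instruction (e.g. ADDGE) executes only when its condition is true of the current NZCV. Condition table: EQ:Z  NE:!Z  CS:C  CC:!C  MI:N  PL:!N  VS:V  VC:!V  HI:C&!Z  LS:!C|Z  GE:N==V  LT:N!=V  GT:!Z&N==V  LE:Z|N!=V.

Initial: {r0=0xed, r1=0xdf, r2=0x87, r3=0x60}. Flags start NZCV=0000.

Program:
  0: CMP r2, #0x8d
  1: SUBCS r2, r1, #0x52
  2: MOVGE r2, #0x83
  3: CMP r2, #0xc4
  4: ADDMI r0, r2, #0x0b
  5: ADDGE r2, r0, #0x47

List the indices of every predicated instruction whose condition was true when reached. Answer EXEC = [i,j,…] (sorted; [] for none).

0: ✓ CMP  NZCV=1000
1: · SUBCS
2: · MOVGE
3: ✓ CMP  NZCV=1000
4: ✓ ADDMI  r0←0x92
5: · ADDGE

EXEC = [4]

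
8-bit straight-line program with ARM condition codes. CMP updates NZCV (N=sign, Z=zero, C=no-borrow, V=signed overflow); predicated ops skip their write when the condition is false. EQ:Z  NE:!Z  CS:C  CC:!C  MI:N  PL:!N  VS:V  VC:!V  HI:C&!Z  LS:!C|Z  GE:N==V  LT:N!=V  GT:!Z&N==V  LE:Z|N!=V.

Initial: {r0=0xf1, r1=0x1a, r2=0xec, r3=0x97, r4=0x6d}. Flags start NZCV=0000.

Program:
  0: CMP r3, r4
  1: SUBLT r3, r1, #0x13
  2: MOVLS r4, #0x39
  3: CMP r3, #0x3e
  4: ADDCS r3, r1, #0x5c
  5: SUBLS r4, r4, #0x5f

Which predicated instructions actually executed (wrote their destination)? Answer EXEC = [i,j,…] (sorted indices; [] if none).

[0] flags=0011 → (cmp)
[1] flags=0011 LT?T → r3=0x07
[2] flags=0011 LS?F → skip
[3] flags=1000 → (cmp)
[4] flags=1000 CS?F → skip
[5] flags=1000 LS?T → r4=0x0e

EXEC = [1,5]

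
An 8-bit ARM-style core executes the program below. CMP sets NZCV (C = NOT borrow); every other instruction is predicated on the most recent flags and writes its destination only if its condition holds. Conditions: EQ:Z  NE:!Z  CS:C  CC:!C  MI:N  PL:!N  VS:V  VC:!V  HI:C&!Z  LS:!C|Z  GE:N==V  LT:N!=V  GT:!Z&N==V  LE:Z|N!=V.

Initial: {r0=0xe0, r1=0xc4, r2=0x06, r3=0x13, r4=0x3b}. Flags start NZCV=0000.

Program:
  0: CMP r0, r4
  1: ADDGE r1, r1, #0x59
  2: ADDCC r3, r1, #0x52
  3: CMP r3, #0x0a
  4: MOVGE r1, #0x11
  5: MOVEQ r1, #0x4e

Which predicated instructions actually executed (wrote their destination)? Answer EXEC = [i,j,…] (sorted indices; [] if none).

EXEC = [4]

[0] flags=1010 → (cmp)
[1] flags=1010 GE?F → skip
[2] flags=1010 CC?F → skip
[3] flags=0010 → (cmp)
[4] flags=0010 GE?T → r1=0x11
[5] flags=0010 EQ?F → skip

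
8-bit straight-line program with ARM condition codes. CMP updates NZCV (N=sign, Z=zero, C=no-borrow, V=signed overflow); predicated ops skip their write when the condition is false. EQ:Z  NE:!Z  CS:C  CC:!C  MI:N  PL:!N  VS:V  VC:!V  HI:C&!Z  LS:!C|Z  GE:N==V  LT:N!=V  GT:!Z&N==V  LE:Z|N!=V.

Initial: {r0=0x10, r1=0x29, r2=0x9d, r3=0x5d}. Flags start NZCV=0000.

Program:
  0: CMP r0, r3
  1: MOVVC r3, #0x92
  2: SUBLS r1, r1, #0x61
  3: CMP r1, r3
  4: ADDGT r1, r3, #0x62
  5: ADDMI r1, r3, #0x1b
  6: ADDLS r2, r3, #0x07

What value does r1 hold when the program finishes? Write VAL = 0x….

VAL = 0xf4

0: ✓ CMP  NZCV=1000
1: ✓ MOVVC  r3←0x92
2: ✓ SUBLS  r1←0xc8
3: ✓ CMP  NZCV=0010
4: ✓ ADDGT  r1←0xf4
5: · ADDMI
6: · ADDLS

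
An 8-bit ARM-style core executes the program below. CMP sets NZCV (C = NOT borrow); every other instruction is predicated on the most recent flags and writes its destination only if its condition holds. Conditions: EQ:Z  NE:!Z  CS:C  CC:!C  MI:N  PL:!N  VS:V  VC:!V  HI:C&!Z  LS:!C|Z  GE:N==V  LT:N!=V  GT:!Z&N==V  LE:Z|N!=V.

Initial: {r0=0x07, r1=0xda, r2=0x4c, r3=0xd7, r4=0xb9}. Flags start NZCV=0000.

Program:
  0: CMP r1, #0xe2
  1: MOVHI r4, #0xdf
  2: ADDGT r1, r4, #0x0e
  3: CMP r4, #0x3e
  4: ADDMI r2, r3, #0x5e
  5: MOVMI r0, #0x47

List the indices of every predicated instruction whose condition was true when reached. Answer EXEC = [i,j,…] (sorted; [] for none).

0: ✓ CMP  NZCV=1000
1: · MOVHI
2: · ADDGT
3: ✓ CMP  NZCV=0011
4: · ADDMI
5: · MOVMI

EXEC = []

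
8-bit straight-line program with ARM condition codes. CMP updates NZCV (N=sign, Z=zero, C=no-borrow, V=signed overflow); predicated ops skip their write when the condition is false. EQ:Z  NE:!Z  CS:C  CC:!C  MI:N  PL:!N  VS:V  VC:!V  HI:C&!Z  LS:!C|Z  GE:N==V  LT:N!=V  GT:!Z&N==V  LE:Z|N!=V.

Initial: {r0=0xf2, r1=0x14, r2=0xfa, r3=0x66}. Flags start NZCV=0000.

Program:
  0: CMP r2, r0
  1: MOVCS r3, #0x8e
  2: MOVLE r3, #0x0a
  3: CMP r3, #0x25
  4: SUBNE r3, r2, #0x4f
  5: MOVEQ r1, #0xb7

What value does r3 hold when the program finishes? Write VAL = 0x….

VAL = 0xab

0: ✓ CMP  NZCV=0010
1: ✓ MOVCS  r3←0x8e
2: · MOVLE
3: ✓ CMP  NZCV=0011
4: ✓ SUBNE  r3←0xab
5: · MOVEQ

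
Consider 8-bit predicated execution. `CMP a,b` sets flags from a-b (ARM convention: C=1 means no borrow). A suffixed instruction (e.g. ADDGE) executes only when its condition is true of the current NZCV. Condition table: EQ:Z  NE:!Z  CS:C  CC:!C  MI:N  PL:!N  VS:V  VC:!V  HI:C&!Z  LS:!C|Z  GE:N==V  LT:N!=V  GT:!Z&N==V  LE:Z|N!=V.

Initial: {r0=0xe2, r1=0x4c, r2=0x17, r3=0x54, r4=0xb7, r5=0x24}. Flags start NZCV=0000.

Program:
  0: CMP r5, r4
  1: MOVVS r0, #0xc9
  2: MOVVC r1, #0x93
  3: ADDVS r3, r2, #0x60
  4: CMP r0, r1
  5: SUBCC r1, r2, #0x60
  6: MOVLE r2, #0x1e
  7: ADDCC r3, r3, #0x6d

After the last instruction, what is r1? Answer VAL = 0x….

VAL = 0x93

0: ✓ CMP  NZCV=0000
1: · MOVVS
2: ✓ MOVVC  r1←0x93
3: · ADDVS
4: ✓ CMP  NZCV=0010
5: · SUBCC
6: · MOVLE
7: · ADDCC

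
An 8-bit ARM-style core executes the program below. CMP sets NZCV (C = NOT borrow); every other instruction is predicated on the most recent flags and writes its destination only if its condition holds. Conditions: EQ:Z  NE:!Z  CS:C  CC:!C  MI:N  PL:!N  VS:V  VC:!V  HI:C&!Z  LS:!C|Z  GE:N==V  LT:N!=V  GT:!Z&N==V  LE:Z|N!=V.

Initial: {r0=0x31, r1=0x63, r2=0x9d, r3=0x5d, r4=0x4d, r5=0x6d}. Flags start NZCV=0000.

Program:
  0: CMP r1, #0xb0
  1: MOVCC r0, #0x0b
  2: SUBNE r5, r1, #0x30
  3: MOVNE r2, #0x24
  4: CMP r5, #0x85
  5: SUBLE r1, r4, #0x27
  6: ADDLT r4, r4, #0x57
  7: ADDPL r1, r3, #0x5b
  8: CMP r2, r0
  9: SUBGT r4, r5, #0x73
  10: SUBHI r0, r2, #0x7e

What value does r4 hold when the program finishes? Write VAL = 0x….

VAL = 0xc0

[0] flags=1001 → (cmp)
[1] flags=1001 CC?T → r0=0x0b
[2] flags=1001 NE?T → r5=0x33
[3] flags=1001 NE?T → r2=0x24
[4] flags=1001 → (cmp)
[5] flags=1001 LE?F → skip
[6] flags=1001 LT?F → skip
[7] flags=1001 PL?F → skip
[8] flags=0010 → (cmp)
[9] flags=0010 GT?T → r4=0xc0
[10] flags=0010 HI?T → r0=0xa6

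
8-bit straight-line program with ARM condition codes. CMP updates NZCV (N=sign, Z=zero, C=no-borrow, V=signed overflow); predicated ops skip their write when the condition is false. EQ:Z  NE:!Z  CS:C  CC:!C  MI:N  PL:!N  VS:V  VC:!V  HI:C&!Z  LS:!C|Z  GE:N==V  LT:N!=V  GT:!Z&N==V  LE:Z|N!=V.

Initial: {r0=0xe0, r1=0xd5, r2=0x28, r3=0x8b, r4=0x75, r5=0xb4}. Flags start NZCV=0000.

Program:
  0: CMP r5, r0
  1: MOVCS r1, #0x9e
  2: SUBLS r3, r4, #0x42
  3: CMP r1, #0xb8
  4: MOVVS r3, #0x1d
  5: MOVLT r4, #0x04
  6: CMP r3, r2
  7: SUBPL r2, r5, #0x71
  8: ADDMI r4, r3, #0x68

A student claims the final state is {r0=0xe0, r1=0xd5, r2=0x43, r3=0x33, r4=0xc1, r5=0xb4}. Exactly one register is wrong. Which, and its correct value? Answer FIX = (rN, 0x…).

FIX = (r4, 0x75)

0: ✓ CMP  NZCV=1000
1: · MOVCS
2: ✓ SUBLS  r3←0x33
3: ✓ CMP  NZCV=0010
4: · MOVVS
5: · MOVLT
6: ✓ CMP  NZCV=0010
7: ✓ SUBPL  r2←0x43
8: · ADDMI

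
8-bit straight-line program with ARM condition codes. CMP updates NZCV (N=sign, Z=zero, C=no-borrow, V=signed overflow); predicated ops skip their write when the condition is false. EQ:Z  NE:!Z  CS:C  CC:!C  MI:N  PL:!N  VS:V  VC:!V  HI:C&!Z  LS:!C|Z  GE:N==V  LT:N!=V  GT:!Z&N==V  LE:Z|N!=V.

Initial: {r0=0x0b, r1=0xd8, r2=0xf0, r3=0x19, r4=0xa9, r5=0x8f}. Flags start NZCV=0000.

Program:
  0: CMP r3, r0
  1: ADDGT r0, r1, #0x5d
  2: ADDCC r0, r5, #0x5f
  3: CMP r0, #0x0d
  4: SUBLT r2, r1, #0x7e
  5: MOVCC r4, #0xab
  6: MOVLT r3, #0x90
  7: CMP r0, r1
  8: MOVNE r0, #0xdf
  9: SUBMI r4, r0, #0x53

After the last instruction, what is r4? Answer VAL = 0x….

VAL = 0xa9

[0] flags=0010 → (cmp)
[1] flags=0010 GT?T → r0=0x35
[2] flags=0010 CC?F → skip
[3] flags=0010 → (cmp)
[4] flags=0010 LT?F → skip
[5] flags=0010 CC?F → skip
[6] flags=0010 LT?F → skip
[7] flags=0000 → (cmp)
[8] flags=0000 NE?T → r0=0xdf
[9] flags=0000 MI?F → skip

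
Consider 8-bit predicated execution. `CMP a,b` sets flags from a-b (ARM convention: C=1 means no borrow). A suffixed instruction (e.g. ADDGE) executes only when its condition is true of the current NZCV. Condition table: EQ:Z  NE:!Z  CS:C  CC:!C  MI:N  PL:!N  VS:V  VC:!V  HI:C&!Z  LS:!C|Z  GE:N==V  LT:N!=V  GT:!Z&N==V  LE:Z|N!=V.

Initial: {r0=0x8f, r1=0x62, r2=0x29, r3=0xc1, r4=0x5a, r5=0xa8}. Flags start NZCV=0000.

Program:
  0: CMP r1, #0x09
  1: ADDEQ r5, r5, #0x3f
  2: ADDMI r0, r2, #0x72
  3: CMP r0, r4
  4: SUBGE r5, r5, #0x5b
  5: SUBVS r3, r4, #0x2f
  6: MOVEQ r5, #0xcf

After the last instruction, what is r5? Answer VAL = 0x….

0: ✓ CMP  NZCV=0010
1: · ADDEQ
2: · ADDMI
3: ✓ CMP  NZCV=0011
4: · SUBGE
5: ✓ SUBVS  r3←0x2b
6: · MOVEQ

VAL = 0xa8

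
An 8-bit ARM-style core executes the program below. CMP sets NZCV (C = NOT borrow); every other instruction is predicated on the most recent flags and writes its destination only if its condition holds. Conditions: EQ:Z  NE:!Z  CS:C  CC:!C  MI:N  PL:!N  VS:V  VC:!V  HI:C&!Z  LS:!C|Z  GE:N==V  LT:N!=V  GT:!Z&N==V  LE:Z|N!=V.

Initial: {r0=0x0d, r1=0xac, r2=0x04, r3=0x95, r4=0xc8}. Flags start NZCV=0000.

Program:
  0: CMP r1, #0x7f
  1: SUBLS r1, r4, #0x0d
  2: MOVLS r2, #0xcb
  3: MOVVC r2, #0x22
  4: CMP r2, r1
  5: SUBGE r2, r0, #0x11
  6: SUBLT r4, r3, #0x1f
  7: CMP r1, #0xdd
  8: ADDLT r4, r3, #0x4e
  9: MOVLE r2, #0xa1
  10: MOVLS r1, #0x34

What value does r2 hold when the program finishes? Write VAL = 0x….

VAL = 0xa1

[0] flags=0011 → (cmp)
[1] flags=0011 LS?F → skip
[2] flags=0011 LS?F → skip
[3] flags=0011 VC?F → skip
[4] flags=0000 → (cmp)
[5] flags=0000 GE?T → r2=0xfc
[6] flags=0000 LT?F → skip
[7] flags=1000 → (cmp)
[8] flags=1000 LT?T → r4=0xe3
[9] flags=1000 LE?T → r2=0xa1
[10] flags=1000 LS?T → r1=0x34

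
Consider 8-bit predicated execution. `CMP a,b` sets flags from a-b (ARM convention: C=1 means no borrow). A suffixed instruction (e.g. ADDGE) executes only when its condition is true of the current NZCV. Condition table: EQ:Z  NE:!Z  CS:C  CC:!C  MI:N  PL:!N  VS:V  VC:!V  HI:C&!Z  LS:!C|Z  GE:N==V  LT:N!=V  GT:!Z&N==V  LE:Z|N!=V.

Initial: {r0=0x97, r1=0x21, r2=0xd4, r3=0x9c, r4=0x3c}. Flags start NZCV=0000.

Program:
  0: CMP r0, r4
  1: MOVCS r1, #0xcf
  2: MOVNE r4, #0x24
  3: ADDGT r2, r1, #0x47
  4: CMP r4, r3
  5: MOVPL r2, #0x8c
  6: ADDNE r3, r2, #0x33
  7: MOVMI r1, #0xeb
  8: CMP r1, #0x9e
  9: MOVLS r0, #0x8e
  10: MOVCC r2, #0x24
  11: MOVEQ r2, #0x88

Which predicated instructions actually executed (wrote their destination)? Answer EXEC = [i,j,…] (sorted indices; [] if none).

0: ✓ CMP  NZCV=0011
1: ✓ MOVCS  r1←0xcf
2: ✓ MOVNE  r4←0x24
3: · ADDGT
4: ✓ CMP  NZCV=1001
5: · MOVPL
6: ✓ ADDNE  r3←0x07
7: ✓ MOVMI  r1←0xeb
8: ✓ CMP  NZCV=0010
9: · MOVLS
10: · MOVCC
11: · MOVEQ

EXEC = [1,2,6,7]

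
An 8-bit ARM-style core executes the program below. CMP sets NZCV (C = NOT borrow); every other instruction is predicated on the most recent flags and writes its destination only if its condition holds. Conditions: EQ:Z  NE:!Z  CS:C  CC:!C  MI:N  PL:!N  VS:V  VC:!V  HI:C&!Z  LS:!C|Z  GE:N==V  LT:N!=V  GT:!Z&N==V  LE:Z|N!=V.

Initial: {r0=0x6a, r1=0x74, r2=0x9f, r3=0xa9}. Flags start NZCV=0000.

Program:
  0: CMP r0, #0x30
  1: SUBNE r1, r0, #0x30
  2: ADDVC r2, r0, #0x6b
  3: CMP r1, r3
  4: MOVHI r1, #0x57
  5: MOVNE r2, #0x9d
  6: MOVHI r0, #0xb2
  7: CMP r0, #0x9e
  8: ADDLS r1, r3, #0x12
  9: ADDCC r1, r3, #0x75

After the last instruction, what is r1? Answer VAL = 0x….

VAL = 0x1e

0: ✓ CMP  NZCV=0010
1: ✓ SUBNE  r1←0x3a
2: ✓ ADDVC  r2←0xd5
3: ✓ CMP  NZCV=1001
4: · MOVHI
5: ✓ MOVNE  r2←0x9d
6: · MOVHI
7: ✓ CMP  NZCV=1001
8: ✓ ADDLS  r1←0xbb
9: ✓ ADDCC  r1←0x1e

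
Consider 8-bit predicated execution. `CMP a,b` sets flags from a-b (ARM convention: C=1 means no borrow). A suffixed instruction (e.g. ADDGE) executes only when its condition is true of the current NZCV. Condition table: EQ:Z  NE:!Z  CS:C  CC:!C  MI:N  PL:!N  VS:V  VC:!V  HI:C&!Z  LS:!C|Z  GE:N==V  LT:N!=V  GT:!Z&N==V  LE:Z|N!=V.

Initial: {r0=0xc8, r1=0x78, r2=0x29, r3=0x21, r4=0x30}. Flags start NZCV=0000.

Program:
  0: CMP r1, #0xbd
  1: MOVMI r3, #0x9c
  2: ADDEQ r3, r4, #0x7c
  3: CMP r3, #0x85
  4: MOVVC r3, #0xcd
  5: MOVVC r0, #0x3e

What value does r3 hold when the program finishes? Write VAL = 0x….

VAL = 0xcd

0: ✓ CMP  NZCV=1001
1: ✓ MOVMI  r3←0x9c
2: · ADDEQ
3: ✓ CMP  NZCV=0010
4: ✓ MOVVC  r3←0xcd
5: ✓ MOVVC  r0←0x3e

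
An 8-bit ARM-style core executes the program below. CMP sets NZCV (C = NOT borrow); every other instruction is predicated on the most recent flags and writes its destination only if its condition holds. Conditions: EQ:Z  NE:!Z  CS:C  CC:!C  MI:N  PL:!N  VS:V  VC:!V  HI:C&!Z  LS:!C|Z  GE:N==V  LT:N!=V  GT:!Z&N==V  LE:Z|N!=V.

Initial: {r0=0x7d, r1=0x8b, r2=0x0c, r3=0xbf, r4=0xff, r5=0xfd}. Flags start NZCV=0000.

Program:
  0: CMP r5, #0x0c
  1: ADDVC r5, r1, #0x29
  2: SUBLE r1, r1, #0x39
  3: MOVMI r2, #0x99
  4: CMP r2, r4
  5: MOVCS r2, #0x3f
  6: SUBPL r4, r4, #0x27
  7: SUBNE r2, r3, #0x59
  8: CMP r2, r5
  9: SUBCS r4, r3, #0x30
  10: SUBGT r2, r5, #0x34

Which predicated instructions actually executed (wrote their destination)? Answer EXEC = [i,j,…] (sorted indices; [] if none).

0: ✓ CMP  NZCV=1010
1: ✓ ADDVC  r5←0xb4
2: ✓ SUBLE  r1←0x52
3: ✓ MOVMI  r2←0x99
4: ✓ CMP  NZCV=1000
5: · MOVCS
6: · SUBPL
7: ✓ SUBNE  r2←0x66
8: ✓ CMP  NZCV=1001
9: · SUBCS
10: ✓ SUBGT  r2←0x80

EXEC = [1,2,3,7,10]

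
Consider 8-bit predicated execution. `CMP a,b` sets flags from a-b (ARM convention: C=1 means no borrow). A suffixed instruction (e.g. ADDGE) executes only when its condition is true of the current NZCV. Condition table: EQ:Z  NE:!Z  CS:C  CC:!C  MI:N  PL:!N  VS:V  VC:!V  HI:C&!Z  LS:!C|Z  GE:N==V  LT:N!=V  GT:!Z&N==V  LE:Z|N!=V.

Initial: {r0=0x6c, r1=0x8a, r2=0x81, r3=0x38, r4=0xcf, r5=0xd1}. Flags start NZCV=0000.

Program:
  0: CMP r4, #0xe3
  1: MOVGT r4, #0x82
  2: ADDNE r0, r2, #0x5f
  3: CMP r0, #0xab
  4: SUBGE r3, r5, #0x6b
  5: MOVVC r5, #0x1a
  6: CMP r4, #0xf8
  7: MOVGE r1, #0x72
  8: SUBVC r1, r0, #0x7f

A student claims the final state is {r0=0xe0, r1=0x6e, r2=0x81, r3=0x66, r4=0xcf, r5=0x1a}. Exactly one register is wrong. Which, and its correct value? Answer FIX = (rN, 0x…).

[0] flags=1000 → (cmp)
[1] flags=1000 GT?F → skip
[2] flags=1000 NE?T → r0=0xe0
[3] flags=0010 → (cmp)
[4] flags=0010 GE?T → r3=0x66
[5] flags=0010 VC?T → r5=0x1a
[6] flags=1000 → (cmp)
[7] flags=1000 GE?F → skip
[8] flags=1000 VC?T → r1=0x61

FIX = (r1, 0x61)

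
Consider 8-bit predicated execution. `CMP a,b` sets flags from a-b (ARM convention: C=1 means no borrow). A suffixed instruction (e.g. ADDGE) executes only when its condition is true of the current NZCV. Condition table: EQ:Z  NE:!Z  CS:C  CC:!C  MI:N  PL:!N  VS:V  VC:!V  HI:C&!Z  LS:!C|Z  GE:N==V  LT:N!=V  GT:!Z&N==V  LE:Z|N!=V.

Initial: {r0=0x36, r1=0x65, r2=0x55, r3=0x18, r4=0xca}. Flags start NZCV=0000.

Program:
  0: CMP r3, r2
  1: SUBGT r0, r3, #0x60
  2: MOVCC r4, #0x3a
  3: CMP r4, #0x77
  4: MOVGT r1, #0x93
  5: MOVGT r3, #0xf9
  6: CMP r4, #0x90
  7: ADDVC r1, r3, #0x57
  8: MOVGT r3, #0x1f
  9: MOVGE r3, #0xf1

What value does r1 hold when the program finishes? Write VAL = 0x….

VAL = 0x65

[0] flags=1000 → (cmp)
[1] flags=1000 GT?F → skip
[2] flags=1000 CC?T → r4=0x3a
[3] flags=1000 → (cmp)
[4] flags=1000 GT?F → skip
[5] flags=1000 GT?F → skip
[6] flags=1001 → (cmp)
[7] flags=1001 VC?F → skip
[8] flags=1001 GT?T → r3=0x1f
[9] flags=1001 GE?T → r3=0xf1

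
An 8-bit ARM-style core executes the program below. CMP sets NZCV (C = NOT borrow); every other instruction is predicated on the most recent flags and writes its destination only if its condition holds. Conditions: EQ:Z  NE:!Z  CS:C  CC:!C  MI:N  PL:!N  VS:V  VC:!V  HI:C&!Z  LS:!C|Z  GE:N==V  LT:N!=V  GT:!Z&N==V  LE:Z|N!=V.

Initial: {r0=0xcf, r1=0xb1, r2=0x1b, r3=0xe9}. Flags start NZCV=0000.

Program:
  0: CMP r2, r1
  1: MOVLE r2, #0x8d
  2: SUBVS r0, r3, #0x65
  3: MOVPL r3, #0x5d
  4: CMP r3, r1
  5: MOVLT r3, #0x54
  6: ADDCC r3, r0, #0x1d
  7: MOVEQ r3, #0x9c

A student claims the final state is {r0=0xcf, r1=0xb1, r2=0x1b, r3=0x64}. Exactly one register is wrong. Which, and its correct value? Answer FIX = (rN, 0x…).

FIX = (r3, 0xec)

[0] flags=0000 → (cmp)
[1] flags=0000 LE?F → skip
[2] flags=0000 VS?F → skip
[3] flags=0000 PL?T → r3=0x5d
[4] flags=1001 → (cmp)
[5] flags=1001 LT?F → skip
[6] flags=1001 CC?T → r3=0xec
[7] flags=1001 EQ?F → skip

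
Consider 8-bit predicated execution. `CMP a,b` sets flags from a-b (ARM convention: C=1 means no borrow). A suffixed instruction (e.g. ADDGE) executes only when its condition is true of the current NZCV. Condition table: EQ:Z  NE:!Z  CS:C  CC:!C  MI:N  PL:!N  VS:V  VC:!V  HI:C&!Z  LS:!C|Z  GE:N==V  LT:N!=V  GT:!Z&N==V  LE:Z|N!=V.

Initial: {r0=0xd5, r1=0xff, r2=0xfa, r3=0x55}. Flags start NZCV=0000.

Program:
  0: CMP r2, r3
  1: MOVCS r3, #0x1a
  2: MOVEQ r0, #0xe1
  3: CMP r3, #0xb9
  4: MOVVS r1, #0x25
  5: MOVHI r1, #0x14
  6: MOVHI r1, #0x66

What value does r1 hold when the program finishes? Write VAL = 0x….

[0] flags=1010 → (cmp)
[1] flags=1010 CS?T → r3=0x1a
[2] flags=1010 EQ?F → skip
[3] flags=0000 → (cmp)
[4] flags=0000 VS?F → skip
[5] flags=0000 HI?F → skip
[6] flags=0000 HI?F → skip

VAL = 0xff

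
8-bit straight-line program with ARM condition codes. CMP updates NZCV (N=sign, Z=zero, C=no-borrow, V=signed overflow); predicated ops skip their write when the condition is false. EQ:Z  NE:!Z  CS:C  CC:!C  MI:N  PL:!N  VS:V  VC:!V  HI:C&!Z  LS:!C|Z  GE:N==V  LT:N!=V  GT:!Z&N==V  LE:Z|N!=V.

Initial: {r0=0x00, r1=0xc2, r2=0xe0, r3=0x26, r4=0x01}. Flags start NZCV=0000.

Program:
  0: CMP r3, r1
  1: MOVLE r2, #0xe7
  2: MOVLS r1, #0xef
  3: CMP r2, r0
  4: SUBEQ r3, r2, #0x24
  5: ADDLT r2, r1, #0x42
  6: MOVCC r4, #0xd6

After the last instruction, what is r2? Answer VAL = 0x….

VAL = 0x31

0: ✓ CMP  NZCV=0000
1: · MOVLE
2: ✓ MOVLS  r1←0xef
3: ✓ CMP  NZCV=1010
4: · SUBEQ
5: ✓ ADDLT  r2←0x31
6: · MOVCC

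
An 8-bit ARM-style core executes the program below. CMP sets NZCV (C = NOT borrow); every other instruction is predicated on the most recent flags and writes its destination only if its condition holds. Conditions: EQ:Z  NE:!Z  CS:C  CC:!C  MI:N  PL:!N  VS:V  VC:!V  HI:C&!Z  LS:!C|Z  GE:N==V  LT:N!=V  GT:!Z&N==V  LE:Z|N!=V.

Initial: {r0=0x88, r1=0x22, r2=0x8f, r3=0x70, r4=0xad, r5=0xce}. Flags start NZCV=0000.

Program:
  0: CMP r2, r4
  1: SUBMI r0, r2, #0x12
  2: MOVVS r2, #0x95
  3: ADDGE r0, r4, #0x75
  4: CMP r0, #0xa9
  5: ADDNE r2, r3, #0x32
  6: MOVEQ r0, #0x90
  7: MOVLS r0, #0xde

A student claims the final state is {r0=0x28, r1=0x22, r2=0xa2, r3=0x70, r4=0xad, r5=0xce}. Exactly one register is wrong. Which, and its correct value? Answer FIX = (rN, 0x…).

FIX = (r0, 0xde)

[0] flags=1000 → (cmp)
[1] flags=1000 MI?T → r0=0x7d
[2] flags=1000 VS?F → skip
[3] flags=1000 GE?F → skip
[4] flags=1001 → (cmp)
[5] flags=1001 NE?T → r2=0xa2
[6] flags=1001 EQ?F → skip
[7] flags=1001 LS?T → r0=0xde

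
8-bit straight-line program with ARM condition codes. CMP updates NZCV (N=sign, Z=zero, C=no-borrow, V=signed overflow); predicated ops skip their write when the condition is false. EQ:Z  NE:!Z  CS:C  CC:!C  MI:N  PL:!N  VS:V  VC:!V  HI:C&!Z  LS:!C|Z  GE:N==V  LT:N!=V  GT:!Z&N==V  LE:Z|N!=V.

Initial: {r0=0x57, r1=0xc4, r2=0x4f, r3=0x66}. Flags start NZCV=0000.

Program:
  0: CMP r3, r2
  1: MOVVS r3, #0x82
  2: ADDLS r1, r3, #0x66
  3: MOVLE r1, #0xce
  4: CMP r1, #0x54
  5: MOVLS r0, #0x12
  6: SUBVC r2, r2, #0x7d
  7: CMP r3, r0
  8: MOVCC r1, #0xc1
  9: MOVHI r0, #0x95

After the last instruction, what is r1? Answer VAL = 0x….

VAL = 0xc4

[0] flags=0010 → (cmp)
[1] flags=0010 VS?F → skip
[2] flags=0010 LS?F → skip
[3] flags=0010 LE?F → skip
[4] flags=0011 → (cmp)
[5] flags=0011 LS?F → skip
[6] flags=0011 VC?F → skip
[7] flags=0010 → (cmp)
[8] flags=0010 CC?F → skip
[9] flags=0010 HI?T → r0=0x95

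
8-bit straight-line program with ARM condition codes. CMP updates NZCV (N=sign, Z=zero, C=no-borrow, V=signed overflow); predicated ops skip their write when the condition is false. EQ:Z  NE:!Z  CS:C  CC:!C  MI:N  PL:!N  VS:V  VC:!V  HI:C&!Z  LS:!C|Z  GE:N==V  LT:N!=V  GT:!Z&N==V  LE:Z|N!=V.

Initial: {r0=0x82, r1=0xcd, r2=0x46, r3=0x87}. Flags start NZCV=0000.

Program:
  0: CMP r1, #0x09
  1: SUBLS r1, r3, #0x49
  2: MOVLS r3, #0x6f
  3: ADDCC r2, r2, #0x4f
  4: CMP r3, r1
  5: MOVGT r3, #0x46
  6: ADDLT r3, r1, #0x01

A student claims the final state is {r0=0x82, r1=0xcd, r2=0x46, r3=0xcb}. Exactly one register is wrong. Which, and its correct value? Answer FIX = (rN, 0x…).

FIX = (r3, 0xce)

0: ✓ CMP  NZCV=1010
1: · SUBLS
2: · MOVLS
3: · ADDCC
4: ✓ CMP  NZCV=1000
5: · MOVGT
6: ✓ ADDLT  r3←0xce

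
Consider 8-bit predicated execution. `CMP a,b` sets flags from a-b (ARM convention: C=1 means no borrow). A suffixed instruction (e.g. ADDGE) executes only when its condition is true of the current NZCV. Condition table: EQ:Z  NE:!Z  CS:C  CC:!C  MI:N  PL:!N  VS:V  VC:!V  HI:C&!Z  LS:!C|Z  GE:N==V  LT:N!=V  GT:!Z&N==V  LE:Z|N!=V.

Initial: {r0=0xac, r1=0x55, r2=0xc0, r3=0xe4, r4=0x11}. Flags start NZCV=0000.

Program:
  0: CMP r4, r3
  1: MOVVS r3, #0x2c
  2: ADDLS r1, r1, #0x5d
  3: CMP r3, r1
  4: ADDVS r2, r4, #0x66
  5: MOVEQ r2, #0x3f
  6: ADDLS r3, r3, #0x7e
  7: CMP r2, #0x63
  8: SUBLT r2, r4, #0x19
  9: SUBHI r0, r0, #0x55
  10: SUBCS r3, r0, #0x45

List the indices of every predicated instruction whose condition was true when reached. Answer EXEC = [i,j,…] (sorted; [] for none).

EXEC = [2,8,9,10]

[0] flags=0000 → (cmp)
[1] flags=0000 VS?F → skip
[2] flags=0000 LS?T → r1=0xb2
[3] flags=0010 → (cmp)
[4] flags=0010 VS?F → skip
[5] flags=0010 EQ?F → skip
[6] flags=0010 LS?F → skip
[7] flags=0011 → (cmp)
[8] flags=0011 LT?T → r2=0xf8
[9] flags=0011 HI?T → r0=0x57
[10] flags=0011 CS?T → r3=0x12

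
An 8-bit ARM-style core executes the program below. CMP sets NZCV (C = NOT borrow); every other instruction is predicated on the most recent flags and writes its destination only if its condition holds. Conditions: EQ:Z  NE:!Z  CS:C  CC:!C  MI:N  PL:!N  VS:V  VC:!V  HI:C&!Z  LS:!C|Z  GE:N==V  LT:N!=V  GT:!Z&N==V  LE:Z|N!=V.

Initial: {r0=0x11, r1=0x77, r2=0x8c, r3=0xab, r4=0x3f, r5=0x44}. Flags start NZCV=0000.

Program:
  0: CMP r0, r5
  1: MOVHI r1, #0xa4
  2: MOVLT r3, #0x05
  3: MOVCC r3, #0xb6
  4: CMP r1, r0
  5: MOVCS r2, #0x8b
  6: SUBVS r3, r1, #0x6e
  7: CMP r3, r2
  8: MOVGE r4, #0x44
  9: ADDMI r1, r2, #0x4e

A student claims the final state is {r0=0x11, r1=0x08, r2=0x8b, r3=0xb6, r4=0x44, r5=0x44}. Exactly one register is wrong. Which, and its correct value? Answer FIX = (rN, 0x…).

[0] flags=1000 → (cmp)
[1] flags=1000 HI?F → skip
[2] flags=1000 LT?T → r3=0x05
[3] flags=1000 CC?T → r3=0xb6
[4] flags=0010 → (cmp)
[5] flags=0010 CS?T → r2=0x8b
[6] flags=0010 VS?F → skip
[7] flags=0010 → (cmp)
[8] flags=0010 GE?T → r4=0x44
[9] flags=0010 MI?F → skip

FIX = (r1, 0x77)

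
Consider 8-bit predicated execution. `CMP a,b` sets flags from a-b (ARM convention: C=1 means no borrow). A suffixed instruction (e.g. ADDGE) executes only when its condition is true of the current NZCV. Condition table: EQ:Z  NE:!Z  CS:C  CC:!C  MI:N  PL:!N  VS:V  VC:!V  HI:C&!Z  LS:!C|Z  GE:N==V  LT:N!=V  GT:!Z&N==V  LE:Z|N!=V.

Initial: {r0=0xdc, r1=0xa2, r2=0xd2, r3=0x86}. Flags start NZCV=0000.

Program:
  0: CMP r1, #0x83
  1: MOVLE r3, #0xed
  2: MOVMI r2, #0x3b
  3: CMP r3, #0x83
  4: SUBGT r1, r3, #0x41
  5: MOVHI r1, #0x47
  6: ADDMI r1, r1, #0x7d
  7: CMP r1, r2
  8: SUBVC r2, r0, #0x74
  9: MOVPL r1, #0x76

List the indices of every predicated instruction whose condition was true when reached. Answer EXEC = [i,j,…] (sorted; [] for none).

[0] flags=0010 → (cmp)
[1] flags=0010 LE?F → skip
[2] flags=0010 MI?F → skip
[3] flags=0010 → (cmp)
[4] flags=0010 GT?T → r1=0x45
[5] flags=0010 HI?T → r1=0x47
[6] flags=0010 MI?F → skip
[7] flags=0000 → (cmp)
[8] flags=0000 VC?T → r2=0x68
[9] flags=0000 PL?T → r1=0x76

EXEC = [4,5,8,9]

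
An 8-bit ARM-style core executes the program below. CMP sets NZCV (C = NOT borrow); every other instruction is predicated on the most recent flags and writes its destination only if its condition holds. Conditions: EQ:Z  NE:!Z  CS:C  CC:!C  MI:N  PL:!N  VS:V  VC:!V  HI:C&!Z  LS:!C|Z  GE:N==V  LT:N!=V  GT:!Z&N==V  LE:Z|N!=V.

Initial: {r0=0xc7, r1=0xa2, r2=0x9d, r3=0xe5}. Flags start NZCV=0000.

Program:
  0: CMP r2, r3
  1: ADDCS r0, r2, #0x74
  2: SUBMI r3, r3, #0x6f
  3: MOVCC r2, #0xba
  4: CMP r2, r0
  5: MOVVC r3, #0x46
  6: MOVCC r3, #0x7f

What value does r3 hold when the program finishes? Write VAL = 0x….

VAL = 0x7f

0: ✓ CMP  NZCV=1000
1: · ADDCS
2: ✓ SUBMI  r3←0x76
3: ✓ MOVCC  r2←0xba
4: ✓ CMP  NZCV=1000
5: ✓ MOVVC  r3←0x46
6: ✓ MOVCC  r3←0x7f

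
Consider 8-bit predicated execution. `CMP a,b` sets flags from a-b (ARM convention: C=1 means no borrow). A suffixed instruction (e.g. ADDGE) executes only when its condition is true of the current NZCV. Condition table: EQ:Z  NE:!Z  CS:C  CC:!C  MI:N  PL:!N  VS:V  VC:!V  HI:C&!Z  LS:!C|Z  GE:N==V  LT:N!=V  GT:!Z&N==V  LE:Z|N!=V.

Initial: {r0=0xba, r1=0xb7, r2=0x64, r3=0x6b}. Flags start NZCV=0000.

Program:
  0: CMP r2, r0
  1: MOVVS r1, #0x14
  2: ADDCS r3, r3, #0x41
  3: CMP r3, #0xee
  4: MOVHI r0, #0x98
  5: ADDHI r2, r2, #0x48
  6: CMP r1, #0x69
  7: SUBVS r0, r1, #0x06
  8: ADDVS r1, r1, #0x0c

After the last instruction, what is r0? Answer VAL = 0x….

VAL = 0xba

0: ✓ CMP  NZCV=1001
1: ✓ MOVVS  r1←0x14
2: · ADDCS
3: ✓ CMP  NZCV=0000
4: · MOVHI
5: · ADDHI
6: ✓ CMP  NZCV=1000
7: · SUBVS
8: · ADDVS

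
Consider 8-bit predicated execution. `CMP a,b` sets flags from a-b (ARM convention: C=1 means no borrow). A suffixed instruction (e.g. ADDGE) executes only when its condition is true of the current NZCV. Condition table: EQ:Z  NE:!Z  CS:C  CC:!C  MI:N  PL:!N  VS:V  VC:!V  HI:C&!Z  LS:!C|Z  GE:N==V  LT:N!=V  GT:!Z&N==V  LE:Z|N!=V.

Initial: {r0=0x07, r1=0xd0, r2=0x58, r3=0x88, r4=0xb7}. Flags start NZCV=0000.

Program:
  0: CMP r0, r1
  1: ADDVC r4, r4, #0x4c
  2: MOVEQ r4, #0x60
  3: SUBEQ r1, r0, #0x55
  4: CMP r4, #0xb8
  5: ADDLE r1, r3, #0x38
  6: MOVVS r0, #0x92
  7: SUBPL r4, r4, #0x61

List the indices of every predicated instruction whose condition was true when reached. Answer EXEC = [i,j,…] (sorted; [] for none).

EXEC = [1,7]

[0] flags=0000 → (cmp)
[1] flags=0000 VC?T → r4=0x03
[2] flags=0000 EQ?F → skip
[3] flags=0000 EQ?F → skip
[4] flags=0000 → (cmp)
[5] flags=0000 LE?F → skip
[6] flags=0000 VS?F → skip
[7] flags=0000 PL?T → r4=0xa2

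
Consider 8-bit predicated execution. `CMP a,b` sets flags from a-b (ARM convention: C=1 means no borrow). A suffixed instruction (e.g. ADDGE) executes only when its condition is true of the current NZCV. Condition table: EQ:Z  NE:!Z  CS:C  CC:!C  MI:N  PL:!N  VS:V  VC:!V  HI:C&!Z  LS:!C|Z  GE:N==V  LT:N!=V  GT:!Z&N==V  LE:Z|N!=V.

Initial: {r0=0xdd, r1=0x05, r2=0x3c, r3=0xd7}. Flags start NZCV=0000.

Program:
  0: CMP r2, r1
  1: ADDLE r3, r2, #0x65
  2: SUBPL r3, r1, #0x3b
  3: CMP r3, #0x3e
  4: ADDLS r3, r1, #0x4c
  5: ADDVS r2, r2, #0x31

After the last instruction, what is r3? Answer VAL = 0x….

0: ✓ CMP  NZCV=0010
1: · ADDLE
2: ✓ SUBPL  r3←0xca
3: ✓ CMP  NZCV=1010
4: · ADDLS
5: · ADDVS

VAL = 0xca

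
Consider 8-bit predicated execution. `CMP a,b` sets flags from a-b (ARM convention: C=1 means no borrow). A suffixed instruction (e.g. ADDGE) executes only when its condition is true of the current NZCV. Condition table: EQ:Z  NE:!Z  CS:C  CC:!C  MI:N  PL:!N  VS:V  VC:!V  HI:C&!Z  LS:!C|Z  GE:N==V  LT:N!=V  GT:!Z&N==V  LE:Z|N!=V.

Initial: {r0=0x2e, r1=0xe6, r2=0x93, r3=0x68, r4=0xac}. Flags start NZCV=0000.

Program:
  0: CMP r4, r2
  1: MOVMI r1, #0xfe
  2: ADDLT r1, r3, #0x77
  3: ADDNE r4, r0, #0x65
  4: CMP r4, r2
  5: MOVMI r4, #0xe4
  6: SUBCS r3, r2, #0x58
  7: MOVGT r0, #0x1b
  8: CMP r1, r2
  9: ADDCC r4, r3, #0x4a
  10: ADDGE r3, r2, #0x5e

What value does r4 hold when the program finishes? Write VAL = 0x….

VAL = 0x93

0: ✓ CMP  NZCV=0010
1: · MOVMI
2: · ADDLT
3: ✓ ADDNE  r4←0x93
4: ✓ CMP  NZCV=0110
5: · MOVMI
6: ✓ SUBCS  r3←0x3b
7: · MOVGT
8: ✓ CMP  NZCV=0010
9: · ADDCC
10: ✓ ADDGE  r3←0xf1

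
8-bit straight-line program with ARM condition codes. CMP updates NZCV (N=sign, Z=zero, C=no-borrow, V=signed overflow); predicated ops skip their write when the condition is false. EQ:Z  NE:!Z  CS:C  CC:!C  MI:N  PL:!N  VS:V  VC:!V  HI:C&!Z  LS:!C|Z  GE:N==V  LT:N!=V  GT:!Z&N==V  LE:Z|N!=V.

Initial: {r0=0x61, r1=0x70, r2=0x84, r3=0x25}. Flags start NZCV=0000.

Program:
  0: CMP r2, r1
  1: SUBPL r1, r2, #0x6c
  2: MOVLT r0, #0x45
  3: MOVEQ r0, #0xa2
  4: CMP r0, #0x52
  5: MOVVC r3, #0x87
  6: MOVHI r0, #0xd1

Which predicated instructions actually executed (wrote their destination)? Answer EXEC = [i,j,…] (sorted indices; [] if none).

[0] flags=0011 → (cmp)
[1] flags=0011 PL?T → r1=0x18
[2] flags=0011 LT?T → r0=0x45
[3] flags=0011 EQ?F → skip
[4] flags=1000 → (cmp)
[5] flags=1000 VC?T → r3=0x87
[6] flags=1000 HI?F → skip

EXEC = [1,2,5]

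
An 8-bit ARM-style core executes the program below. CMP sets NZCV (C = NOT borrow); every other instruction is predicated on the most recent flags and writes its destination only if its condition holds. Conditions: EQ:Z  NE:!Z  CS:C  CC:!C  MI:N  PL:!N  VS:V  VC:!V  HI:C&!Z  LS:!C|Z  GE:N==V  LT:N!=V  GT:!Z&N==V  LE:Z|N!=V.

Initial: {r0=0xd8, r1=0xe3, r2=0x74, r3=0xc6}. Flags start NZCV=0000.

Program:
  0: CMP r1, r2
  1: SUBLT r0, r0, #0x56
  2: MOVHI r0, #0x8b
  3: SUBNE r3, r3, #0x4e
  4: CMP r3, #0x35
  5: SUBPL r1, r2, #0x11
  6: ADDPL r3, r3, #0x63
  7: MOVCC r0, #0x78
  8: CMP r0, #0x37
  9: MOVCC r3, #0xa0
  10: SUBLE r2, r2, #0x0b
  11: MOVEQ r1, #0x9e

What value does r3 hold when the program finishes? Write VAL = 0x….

VAL = 0xdb

0: ✓ CMP  NZCV=0011
1: ✓ SUBLT  r0←0x82
2: ✓ MOVHI  r0←0x8b
3: ✓ SUBNE  r3←0x78
4: ✓ CMP  NZCV=0010
5: ✓ SUBPL  r1←0x63
6: ✓ ADDPL  r3←0xdb
7: · MOVCC
8: ✓ CMP  NZCV=0011
9: · MOVCC
10: ✓ SUBLE  r2←0x69
11: · MOVEQ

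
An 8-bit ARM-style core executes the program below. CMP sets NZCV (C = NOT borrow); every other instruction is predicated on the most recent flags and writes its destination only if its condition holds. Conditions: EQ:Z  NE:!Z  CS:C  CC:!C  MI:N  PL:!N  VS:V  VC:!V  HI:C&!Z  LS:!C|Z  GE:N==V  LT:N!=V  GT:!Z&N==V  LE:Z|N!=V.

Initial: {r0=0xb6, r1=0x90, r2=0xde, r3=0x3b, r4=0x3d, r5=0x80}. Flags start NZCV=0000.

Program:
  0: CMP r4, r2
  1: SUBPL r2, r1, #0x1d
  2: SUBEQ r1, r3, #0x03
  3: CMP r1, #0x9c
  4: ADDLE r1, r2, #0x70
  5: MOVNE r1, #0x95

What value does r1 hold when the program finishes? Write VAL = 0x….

VAL = 0x95

[0] flags=0000 → (cmp)
[1] flags=0000 PL?T → r2=0x73
[2] flags=0000 EQ?F → skip
[3] flags=1000 → (cmp)
[4] flags=1000 LE?T → r1=0xe3
[5] flags=1000 NE?T → r1=0x95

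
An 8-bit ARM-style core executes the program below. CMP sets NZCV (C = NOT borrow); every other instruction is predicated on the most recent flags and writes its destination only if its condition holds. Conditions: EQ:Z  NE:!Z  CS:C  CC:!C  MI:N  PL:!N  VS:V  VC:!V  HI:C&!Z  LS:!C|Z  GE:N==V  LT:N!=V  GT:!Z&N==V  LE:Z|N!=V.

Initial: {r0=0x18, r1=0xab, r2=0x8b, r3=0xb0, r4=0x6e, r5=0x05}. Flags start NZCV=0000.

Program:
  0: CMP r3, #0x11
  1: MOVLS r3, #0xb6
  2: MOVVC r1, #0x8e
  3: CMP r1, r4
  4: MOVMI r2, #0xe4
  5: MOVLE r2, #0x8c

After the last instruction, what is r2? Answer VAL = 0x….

VAL = 0x8c

[0] flags=1010 → (cmp)
[1] flags=1010 LS?F → skip
[2] flags=1010 VC?T → r1=0x8e
[3] flags=0011 → (cmp)
[4] flags=0011 MI?F → skip
[5] flags=0011 LE?T → r2=0x8c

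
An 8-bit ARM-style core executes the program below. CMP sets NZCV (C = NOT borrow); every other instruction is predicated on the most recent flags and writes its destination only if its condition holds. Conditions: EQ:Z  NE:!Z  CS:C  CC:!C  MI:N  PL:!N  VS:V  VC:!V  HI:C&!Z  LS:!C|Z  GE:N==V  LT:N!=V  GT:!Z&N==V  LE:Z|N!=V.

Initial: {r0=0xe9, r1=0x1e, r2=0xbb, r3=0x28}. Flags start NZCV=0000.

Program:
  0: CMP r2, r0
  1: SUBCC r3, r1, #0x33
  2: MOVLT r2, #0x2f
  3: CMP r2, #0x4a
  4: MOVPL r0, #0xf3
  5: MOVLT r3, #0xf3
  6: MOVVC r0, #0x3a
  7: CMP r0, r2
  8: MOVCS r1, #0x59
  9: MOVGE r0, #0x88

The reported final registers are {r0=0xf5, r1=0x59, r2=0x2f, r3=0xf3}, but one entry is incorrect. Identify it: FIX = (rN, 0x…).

0: ✓ CMP  NZCV=1000
1: ✓ SUBCC  r3←0xeb
2: ✓ MOVLT  r2←0x2f
3: ✓ CMP  NZCV=1000
4: · MOVPL
5: ✓ MOVLT  r3←0xf3
6: ✓ MOVVC  r0←0x3a
7: ✓ CMP  NZCV=0010
8: ✓ MOVCS  r1←0x59
9: ✓ MOVGE  r0←0x88

FIX = (r0, 0x88)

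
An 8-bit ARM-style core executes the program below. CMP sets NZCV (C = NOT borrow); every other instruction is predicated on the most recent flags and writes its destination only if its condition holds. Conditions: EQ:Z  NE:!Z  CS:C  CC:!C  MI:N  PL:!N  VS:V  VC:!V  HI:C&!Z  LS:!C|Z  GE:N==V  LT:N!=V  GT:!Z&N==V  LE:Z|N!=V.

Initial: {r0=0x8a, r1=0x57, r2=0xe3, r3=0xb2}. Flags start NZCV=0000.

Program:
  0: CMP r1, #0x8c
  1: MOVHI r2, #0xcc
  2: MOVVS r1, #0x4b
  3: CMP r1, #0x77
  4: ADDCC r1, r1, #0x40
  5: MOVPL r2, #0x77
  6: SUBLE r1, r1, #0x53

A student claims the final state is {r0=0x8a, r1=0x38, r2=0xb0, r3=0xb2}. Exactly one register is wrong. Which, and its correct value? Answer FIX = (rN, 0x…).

0: ✓ CMP  NZCV=1001
1: · MOVHI
2: ✓ MOVVS  r1←0x4b
3: ✓ CMP  NZCV=1000
4: ✓ ADDCC  r1←0x8b
5: · MOVPL
6: ✓ SUBLE  r1←0x38

FIX = (r2, 0xe3)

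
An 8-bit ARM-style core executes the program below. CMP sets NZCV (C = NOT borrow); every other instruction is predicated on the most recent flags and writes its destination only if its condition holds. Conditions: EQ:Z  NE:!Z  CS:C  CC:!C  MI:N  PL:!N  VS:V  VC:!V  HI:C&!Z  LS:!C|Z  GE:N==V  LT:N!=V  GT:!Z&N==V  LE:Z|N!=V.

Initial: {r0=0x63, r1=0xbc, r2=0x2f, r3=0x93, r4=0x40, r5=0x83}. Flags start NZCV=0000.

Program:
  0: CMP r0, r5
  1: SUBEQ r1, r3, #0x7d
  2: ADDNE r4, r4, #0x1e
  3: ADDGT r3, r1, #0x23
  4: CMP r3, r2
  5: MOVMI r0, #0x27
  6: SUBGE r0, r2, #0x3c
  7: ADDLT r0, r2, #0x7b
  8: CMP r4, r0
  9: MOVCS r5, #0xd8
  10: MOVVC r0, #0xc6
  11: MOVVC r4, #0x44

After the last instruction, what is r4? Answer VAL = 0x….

VAL = 0x5e

[0] flags=1001 → (cmp)
[1] flags=1001 EQ?F → skip
[2] flags=1001 NE?T → r4=0x5e
[3] flags=1001 GT?T → r3=0xdf
[4] flags=1010 → (cmp)
[5] flags=1010 MI?T → r0=0x27
[6] flags=1010 GE?F → skip
[7] flags=1010 LT?T → r0=0xaa
[8] flags=1001 → (cmp)
[9] flags=1001 CS?F → skip
[10] flags=1001 VC?F → skip
[11] flags=1001 VC?F → skip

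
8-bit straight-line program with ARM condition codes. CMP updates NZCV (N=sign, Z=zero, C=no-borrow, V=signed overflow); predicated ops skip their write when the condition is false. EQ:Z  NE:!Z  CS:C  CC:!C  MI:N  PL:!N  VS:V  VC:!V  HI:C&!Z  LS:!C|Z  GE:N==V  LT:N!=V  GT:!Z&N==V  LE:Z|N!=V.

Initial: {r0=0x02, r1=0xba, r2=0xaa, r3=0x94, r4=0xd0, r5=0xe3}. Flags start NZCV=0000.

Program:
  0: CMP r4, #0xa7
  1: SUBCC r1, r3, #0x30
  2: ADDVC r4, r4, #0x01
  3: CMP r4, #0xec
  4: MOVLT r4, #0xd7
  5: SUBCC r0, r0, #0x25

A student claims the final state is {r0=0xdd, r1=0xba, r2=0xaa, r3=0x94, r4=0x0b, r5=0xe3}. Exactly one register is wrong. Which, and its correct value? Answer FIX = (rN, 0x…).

0: ✓ CMP  NZCV=0010
1: · SUBCC
2: ✓ ADDVC  r4←0xd1
3: ✓ CMP  NZCV=1000
4: ✓ MOVLT  r4←0xd7
5: ✓ SUBCC  r0←0xdd

FIX = (r4, 0xd7)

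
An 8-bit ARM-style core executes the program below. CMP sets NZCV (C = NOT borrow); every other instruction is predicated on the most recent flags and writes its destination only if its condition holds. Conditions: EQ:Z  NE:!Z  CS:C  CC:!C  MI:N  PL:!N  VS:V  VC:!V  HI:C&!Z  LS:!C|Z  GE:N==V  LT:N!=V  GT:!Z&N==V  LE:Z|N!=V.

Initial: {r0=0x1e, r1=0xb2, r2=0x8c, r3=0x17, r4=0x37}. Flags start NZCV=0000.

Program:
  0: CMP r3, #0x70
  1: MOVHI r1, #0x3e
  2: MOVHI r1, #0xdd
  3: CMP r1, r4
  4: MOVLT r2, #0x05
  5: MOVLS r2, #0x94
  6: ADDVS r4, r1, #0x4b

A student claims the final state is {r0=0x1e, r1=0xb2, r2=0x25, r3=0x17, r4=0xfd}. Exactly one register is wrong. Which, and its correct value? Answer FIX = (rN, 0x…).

0: ✓ CMP  NZCV=1000
1: · MOVHI
2: · MOVHI
3: ✓ CMP  NZCV=0011
4: ✓ MOVLT  r2←0x05
5: · MOVLS
6: ✓ ADDVS  r4←0xfd

FIX = (r2, 0x05)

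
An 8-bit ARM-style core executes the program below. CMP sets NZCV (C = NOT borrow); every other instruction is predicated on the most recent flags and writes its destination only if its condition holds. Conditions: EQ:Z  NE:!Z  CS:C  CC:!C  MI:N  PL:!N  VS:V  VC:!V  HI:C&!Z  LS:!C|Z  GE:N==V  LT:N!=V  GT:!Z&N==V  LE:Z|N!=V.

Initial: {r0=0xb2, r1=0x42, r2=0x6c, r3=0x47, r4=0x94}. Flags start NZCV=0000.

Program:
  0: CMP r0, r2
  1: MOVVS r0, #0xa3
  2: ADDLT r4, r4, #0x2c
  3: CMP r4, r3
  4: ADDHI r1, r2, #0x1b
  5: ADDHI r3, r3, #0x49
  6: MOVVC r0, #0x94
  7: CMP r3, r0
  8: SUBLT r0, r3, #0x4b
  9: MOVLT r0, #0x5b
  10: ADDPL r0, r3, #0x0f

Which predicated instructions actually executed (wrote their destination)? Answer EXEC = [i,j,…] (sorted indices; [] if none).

0: ✓ CMP  NZCV=0011
1: ✓ MOVVS  r0←0xa3
2: ✓ ADDLT  r4←0xc0
3: ✓ CMP  NZCV=0011
4: ✓ ADDHI  r1←0x87
5: ✓ ADDHI  r3←0x90
6: · MOVVC
7: ✓ CMP  NZCV=1000
8: ✓ SUBLT  r0←0x45
9: ✓ MOVLT  r0←0x5b
10: · ADDPL

EXEC = [1,2,4,5,8,9]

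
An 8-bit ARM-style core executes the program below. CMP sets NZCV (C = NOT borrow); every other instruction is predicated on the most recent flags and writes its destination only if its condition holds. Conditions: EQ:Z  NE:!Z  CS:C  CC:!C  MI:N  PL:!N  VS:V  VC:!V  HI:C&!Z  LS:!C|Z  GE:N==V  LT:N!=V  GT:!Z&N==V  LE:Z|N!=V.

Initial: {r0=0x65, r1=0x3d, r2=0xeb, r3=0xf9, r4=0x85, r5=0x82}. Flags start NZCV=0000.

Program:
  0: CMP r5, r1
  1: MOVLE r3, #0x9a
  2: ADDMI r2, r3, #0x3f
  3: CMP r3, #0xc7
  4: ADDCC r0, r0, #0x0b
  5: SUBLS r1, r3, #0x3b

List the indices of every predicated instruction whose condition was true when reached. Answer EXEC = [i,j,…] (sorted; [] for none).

0: ✓ CMP  NZCV=0011
1: ✓ MOVLE  r3←0x9a
2: · ADDMI
3: ✓ CMP  NZCV=1000
4: ✓ ADDCC  r0←0x70
5: ✓ SUBLS  r1←0x5f

EXEC = [1,4,5]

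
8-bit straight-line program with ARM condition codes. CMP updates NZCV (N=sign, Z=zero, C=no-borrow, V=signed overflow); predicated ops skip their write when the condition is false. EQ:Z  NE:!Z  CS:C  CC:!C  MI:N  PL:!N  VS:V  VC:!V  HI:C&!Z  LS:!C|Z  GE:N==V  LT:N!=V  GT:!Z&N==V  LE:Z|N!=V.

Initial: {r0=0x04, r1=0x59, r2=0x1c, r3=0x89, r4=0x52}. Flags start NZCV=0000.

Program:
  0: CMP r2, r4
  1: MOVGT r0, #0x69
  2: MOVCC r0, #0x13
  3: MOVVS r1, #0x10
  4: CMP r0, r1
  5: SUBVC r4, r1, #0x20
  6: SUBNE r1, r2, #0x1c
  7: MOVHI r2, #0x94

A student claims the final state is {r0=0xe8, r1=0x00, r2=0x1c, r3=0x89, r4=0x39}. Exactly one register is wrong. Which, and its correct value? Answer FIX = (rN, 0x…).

0: ✓ CMP  NZCV=1000
1: · MOVGT
2: ✓ MOVCC  r0←0x13
3: · MOVVS
4: ✓ CMP  NZCV=1000
5: ✓ SUBVC  r4←0x39
6: ✓ SUBNE  r1←0x00
7: · MOVHI

FIX = (r0, 0x13)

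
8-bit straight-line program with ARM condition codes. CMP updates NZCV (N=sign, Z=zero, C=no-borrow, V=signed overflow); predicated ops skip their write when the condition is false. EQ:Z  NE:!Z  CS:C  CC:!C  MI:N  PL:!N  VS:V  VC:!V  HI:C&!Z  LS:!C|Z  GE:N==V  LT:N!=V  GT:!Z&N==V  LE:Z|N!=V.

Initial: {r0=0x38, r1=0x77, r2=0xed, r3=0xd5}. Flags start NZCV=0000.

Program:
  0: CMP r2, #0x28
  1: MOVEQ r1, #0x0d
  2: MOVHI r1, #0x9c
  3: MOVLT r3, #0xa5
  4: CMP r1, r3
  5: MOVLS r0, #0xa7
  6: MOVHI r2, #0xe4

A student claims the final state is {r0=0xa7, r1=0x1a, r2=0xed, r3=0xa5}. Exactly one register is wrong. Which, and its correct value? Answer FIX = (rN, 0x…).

FIX = (r1, 0x9c)

[0] flags=1010 → (cmp)
[1] flags=1010 EQ?F → skip
[2] flags=1010 HI?T → r1=0x9c
[3] flags=1010 LT?T → r3=0xa5
[4] flags=1000 → (cmp)
[5] flags=1000 LS?T → r0=0xa7
[6] flags=1000 HI?F → skip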